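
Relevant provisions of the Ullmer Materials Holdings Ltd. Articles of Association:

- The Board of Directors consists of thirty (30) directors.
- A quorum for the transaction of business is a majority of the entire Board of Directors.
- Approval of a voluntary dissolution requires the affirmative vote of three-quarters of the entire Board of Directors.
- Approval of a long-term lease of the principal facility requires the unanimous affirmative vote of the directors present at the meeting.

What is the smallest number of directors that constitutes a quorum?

A majority of 30 is 16.

16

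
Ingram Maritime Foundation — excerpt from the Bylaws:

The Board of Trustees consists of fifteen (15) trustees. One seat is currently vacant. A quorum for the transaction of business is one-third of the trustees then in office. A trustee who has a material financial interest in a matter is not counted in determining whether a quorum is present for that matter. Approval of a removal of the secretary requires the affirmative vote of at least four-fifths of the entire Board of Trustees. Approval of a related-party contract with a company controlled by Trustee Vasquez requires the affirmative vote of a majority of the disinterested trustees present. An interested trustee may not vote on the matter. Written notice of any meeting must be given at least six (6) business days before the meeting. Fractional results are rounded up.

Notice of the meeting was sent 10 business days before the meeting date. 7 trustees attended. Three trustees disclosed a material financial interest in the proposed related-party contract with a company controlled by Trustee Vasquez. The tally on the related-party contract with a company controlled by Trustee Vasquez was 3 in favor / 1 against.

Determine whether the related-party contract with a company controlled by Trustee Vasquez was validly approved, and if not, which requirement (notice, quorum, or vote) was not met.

Notice: 10 business days given; 6 required (10 ≥ 6). Satisfied.
Quorum: 7 present, but the 3 interested trustees do not count, leaving 4. Quorum is 5. Not satisfied.
Vote: the related-party contract with a company controlled by Trustee Vasquez requires a majority of the disinterested trustees present (7 − 3 = 4). A majority of 4 is 3, so 3 affirmative votes are needed; 3 voted in favor. Satisfied. (Moot — without a quorum no business can be validly transacted.)

Invalid — quorum requirement not satisfied.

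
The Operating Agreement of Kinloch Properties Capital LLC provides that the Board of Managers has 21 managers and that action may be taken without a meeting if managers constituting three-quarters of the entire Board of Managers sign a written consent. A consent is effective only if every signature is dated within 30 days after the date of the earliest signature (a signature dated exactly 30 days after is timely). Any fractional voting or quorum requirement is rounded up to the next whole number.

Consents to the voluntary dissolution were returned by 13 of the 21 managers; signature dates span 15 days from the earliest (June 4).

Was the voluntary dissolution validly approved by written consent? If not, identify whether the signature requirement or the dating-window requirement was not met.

Signatures required: three-quarters of 21 — 3/4 of 21 = 15.75, rounded up to 16, so 16 needed; 13 signed. Insufficient.
Dating window: the latest signature is 15 days after the earliest; the limit is 30 days. Within the window.

Not effective — insufficient signatures.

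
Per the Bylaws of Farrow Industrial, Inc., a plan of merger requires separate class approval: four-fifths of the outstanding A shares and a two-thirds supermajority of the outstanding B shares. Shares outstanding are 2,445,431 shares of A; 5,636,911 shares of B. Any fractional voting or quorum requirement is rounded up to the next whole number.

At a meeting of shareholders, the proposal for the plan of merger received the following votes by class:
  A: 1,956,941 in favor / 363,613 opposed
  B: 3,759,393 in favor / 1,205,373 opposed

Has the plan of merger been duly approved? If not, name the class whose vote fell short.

A: 4/5 of 2445431 = 1956344.80, rounded up to 1956345; 1,956,345 required, 1,956,941 in favor — approved.
B: 2/3 of 5636911 = 3757940.67, rounded up to 3757941; 3,757,941 required, 3,759,393 in favor — approved.

Approved — every class gave the required vote.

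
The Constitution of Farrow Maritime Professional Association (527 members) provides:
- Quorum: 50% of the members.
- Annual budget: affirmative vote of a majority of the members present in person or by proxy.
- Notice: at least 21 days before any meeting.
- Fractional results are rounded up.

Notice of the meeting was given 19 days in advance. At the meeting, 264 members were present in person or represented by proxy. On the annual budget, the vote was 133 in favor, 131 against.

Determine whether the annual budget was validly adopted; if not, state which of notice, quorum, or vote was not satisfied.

Invalid — notice requirement not satisfied.

Notice: 19 days given; 21 required. Not satisfied.
Quorum: 50% of 527 = 263.50, rounded up to 264; 264 present. Satisfied.
Vote: requires a majority of those present (264); a majority of 264 is 133, so 133 needed; 133 in favor. Satisfied.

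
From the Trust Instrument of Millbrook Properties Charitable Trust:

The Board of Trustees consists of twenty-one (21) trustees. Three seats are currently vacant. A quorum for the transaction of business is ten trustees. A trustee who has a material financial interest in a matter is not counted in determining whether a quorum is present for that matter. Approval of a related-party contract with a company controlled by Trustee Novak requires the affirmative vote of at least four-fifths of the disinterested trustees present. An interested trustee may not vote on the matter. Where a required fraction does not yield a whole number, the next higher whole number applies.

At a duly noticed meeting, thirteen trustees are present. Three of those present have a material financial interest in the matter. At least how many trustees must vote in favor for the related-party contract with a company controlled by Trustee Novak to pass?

8

The related-party contract with a company controlled by Trustee Novak requires four-fifths of the disinterested trustees present (13 − 3 = 10).
4/5 of 10 = 8.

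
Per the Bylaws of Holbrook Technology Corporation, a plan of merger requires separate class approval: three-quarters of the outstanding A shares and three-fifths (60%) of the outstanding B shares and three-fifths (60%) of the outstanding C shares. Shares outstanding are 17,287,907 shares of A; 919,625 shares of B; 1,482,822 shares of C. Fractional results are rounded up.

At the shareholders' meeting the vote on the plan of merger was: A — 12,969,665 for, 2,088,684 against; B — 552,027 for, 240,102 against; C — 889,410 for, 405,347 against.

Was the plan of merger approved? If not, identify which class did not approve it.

A: 3/4 of 17287907 = 12965930.25, rounded up to 12965931; 12,965,931 required, 12,969,665 in favor — approved.
B: 3/5 of 919625 = 551775; 551,775 required, 552,027 in favor — approved.
C: 3/5 of 1482822 = 889693.20, rounded up to 889694; 889,694 required, 889,410 in favor — not approved.

Not approved — the C shares did not give the required vote.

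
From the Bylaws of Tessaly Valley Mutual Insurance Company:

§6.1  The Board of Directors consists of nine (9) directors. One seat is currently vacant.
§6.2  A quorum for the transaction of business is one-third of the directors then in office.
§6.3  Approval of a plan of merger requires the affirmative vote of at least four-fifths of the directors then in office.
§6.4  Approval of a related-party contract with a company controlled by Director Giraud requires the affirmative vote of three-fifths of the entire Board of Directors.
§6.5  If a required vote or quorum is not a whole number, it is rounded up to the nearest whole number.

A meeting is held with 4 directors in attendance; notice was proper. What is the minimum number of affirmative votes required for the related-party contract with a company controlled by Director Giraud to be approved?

The related-party contract with a company controlled by Director Giraud requires three-fifths of the entire Board of Directors (9).
3/5 of 9 = 5.40, rounded up to 6.
(Only 4 can vote, so the related-party contract with a company controlled by Director Giraud cannot pass at this meeting, but the required vote is still 6.)

6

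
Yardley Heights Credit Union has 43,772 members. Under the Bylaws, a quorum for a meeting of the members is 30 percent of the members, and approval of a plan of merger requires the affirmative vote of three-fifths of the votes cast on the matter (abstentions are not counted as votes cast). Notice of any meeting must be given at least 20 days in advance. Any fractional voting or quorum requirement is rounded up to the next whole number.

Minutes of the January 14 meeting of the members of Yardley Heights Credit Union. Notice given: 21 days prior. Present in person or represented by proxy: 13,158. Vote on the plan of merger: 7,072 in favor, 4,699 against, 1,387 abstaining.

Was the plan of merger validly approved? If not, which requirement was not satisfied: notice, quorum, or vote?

Notice: 21 days given; 20 required. Satisfied.
Quorum: 30% of 43,772 = 13,131.60, rounded up to 13,132; 13,158 present. Satisfied.
Vote: requires three-fifths of the votes cast (13,158 − 1,387 abstaining = 11,771); 3/5 of 11771 = 7062.60, rounded up to 7063, so 7,063 needed; 7,072 in favor. Satisfied.

Valid — all requirements satisfied.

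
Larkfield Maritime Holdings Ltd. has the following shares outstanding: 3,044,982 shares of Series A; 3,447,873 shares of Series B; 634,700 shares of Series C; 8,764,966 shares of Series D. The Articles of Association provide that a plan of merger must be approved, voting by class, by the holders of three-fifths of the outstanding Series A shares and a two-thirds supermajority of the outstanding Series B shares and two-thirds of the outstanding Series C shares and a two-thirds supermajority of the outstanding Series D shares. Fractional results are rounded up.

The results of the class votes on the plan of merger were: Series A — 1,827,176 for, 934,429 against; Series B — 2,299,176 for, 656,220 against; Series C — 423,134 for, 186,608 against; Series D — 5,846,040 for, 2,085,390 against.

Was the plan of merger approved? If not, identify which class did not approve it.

Series A: 3/5 of 3044982 = 1826989.20, rounded up to 1826990; 1,826,990 required, 1,827,176 in favor — approved.
Series B: 2/3 of 3447873 = 2298582; 2,298,582 required, 2,299,176 in favor — approved.
Series C: 2/3 of 634700 = 423133.33, rounded up to 423134; 423,134 required, 423,134 in favor — approved.
Series D: 2/3 of 8764966 = 5843310.67, rounded up to 5843311; 5,843,311 required, 5,846,040 in favor — approved.

Approved — every class gave the required vote.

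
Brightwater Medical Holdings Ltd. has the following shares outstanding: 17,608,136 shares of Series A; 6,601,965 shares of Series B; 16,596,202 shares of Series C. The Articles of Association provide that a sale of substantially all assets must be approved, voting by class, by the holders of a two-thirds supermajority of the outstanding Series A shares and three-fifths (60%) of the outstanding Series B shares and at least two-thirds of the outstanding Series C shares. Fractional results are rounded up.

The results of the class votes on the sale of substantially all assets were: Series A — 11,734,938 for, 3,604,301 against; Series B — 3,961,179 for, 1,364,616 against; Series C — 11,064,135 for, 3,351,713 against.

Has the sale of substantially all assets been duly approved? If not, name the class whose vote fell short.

Not approved — the Series A shares did not give the required vote.

Series A: 2/3 of 17608136 = 11738757.33, rounded up to 11738758; 11,738,758 required, 11,734,938 in favor — not approved.
Series B: 3/5 of 6601965 = 3961179; 3,961,179 required, 3,961,179 in favor — approved.
Series C: 2/3 of 16596202 = 11064134.67, rounded up to 11064135; 11,064,135 required, 11,064,135 in favor — approved.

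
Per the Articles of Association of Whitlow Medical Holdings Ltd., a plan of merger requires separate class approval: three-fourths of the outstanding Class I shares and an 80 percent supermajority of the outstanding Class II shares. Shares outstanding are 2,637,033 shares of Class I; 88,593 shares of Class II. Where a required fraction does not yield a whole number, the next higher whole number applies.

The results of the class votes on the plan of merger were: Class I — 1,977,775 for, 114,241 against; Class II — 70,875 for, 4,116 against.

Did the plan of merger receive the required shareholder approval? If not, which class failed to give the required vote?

Class I: 3/4 of 2637033 = 1977774.75, rounded up to 1977775; 1,977,775 required, 1,977,775 in favor — approved.
Class II: 4/5 of 88593 = 70874.40, rounded up to 70875; 70,875 required, 70,875 in favor — approved.

Approved — every class gave the required vote.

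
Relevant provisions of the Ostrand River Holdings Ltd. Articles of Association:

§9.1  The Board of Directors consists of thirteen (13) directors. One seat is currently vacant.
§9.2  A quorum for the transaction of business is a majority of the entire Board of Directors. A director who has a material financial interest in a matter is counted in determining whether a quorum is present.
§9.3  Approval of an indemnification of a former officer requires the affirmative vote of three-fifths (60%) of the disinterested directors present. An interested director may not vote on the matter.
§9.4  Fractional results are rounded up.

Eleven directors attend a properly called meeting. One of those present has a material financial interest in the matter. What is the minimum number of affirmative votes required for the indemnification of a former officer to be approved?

The indemnification of a former officer requires three-fifths of the disinterested directors present (11 − 1 = 10).
3/5 of 10 = 6.

6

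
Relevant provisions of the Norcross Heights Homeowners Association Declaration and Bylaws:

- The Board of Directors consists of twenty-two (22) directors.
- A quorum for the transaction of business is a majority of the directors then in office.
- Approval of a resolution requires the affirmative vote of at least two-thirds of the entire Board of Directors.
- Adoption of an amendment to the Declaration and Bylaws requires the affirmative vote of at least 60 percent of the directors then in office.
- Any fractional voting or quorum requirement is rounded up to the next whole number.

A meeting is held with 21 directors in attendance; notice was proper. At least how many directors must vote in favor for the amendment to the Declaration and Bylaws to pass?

14

The amendment to the Declaration and Bylaws requires three-fifths of the directors then in office (22).
3/5 of 22 = 13.20, rounded up to 14.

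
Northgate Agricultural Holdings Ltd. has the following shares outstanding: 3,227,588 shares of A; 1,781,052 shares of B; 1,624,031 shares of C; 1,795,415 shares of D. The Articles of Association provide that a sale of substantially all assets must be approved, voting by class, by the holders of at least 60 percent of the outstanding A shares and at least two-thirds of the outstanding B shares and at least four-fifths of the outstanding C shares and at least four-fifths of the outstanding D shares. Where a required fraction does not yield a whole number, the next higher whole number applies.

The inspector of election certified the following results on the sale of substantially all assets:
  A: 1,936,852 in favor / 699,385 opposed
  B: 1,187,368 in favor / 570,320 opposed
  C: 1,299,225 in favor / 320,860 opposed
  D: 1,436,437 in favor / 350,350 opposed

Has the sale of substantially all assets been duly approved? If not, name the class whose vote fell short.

Approved — every class gave the required vote.

A: 3/5 of 3227588 = 1936552.80, rounded up to 1936553; 1,936,553 required, 1,936,852 in favor — approved.
B: 2/3 of 1781052 = 1187368; 1,187,368 required, 1,187,368 in favor — approved.
C: 4/5 of 1624031 = 1299224.80, rounded up to 1299225; 1,299,225 required, 1,299,225 in favor — approved.
D: 4/5 of 1795415 = 1436332; 1,436,332 required, 1,436,437 in favor — approved.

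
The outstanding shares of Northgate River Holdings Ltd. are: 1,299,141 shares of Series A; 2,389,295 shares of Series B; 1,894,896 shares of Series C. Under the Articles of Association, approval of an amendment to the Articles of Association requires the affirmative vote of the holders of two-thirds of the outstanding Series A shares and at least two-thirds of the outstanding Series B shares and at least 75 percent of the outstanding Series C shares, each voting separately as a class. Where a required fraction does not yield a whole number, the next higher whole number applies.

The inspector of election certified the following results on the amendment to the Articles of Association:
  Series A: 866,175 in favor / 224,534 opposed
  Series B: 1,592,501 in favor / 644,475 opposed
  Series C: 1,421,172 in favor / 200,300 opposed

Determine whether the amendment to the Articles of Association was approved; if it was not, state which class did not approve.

Series A: 2/3 of 1299141 = 866094; 866,094 required, 866,175 in favor — approved.
Series B: 2/3 of 2389295 = 1592863.33, rounded up to 1592864; 1,592,864 required, 1,592,501 in favor — not approved.
Series C: 3/4 of 1894896 = 1421172; 1,421,172 required, 1,421,172 in favor — approved.

Not approved — the Series B shares did not give the required vote.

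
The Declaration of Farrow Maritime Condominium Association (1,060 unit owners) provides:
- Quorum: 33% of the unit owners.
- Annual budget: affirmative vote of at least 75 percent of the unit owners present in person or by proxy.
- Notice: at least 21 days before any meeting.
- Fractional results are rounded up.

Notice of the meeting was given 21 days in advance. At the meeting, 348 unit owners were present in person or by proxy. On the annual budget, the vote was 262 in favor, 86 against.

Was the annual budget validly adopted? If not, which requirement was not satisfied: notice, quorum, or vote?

Invalid — quorum requirement not satisfied.

Notice: 21 days given; 21 required. Satisfied.
Quorum: 33% of 1,060 = 349.80, rounded up to 350; 348 present. Not satisfied.
Vote: requires three-fourths of those present (348); 3/4 of 348 = 261, so 261 needed; 262 in favor. Satisfied.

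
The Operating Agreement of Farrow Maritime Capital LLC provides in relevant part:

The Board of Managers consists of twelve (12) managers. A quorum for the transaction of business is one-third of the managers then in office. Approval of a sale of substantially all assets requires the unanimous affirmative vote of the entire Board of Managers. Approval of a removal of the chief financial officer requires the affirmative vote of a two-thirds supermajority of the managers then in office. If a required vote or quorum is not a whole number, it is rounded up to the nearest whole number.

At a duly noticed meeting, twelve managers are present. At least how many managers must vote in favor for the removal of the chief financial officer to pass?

8

The removal of the chief financial officer requires two-thirds of the managers then in office (12).
2/3 of 12 = 8.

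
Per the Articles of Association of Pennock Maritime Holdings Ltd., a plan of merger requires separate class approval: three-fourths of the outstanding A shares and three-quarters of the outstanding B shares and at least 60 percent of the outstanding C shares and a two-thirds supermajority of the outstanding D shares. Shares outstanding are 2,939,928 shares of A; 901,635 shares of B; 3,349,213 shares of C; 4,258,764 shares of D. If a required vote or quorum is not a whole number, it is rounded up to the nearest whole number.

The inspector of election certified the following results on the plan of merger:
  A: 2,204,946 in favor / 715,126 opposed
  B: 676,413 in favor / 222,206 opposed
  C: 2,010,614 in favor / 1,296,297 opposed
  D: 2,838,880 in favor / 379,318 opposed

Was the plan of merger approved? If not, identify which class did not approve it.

Not approved — the D shares did not give the required vote.

A: 3/4 of 2939928 = 2204946; 2,204,946 required, 2,204,946 in favor — approved.
B: 3/4 of 901635 = 676226.25, rounded up to 676227; 676,227 required, 676,413 in favor — approved.
C: 3/5 of 3349213 = 2009527.80, rounded up to 2009528; 2,009,528 required, 2,010,614 in favor — approved.
D: 2/3 of 4258764 = 2839176; 2,839,176 required, 2,838,880 in favor — not approved.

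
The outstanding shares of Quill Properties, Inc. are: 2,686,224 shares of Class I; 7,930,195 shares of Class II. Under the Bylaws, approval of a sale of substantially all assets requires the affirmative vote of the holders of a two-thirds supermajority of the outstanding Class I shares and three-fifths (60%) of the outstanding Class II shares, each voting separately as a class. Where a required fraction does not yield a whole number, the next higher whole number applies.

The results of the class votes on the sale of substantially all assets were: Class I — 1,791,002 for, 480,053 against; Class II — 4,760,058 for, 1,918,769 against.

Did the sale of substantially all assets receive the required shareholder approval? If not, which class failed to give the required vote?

Approved — every class gave the required vote.

Class I: 2/3 of 2686224 = 1790816; 1,790,816 required, 1,791,002 in favor — approved.
Class II: 3/5 of 7930195 = 4758117; 4,758,117 required, 4,760,058 in favor — approved.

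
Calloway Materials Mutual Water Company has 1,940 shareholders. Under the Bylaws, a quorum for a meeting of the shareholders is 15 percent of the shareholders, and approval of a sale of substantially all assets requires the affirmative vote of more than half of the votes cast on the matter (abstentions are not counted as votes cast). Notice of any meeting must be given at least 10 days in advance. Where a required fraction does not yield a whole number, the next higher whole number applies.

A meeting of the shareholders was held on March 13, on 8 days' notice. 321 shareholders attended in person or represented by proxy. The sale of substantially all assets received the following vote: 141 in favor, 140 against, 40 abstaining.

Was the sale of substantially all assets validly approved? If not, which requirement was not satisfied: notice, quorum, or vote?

Invalid — notice requirement not satisfied.

Notice: 8 days given; 10 required. Not satisfied.
Quorum: 15% of 1,940 = 291; 321 present. Satisfied.
Vote: requires a majority of the votes cast (321 − 40 abstaining = 281); a majority of 281 is 141, so 141 needed; 141 in favor. Satisfied.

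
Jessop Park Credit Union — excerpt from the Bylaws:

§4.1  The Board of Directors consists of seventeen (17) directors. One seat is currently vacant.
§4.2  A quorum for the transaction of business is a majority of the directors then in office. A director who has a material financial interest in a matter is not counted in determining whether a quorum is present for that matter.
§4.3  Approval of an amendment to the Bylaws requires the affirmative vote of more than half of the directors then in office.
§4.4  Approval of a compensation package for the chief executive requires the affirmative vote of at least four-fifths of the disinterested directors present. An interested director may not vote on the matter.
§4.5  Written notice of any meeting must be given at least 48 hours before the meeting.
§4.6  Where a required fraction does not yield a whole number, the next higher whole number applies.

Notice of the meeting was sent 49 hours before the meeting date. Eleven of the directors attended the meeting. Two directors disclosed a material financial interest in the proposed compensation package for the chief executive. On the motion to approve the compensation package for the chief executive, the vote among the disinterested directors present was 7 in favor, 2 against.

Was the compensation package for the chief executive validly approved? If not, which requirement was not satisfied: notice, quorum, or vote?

Invalid — vote requirement not satisfied.

Notice: 49 hours given; 48 required (49 ≥ 48). Satisfied.
Quorum: 11 present, but the 2 interested directors do not count, leaving 9. Quorum is 9. Satisfied.
Vote: the compensation package for the chief executive requires four-fifths of the disinterested directors present (11 − 2 = 9). 4/5 of 9 = 7.20, rounded up to 8, so 8 affirmative votes are needed; 7 voted in favor. Not satisfied.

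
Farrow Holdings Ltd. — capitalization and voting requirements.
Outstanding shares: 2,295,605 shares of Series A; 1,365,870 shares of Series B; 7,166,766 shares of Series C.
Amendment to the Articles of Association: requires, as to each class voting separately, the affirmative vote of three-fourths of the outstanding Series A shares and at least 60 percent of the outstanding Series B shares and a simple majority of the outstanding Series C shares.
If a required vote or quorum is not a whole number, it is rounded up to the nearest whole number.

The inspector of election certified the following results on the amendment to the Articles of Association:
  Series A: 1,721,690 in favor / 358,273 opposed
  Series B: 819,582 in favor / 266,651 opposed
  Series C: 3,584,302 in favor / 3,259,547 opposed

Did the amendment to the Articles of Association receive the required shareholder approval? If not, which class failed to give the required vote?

Series A: 3/4 of 2295605 = 1721703.75, rounded up to 1721704; 1,721,704 required, 1,721,690 in favor — not approved.
Series B: 3/5 of 1365870 = 819522; 819,522 required, 819,582 in favor — approved.
Series C: a majority of 7166766 is 3583384; 3,583,384 required, 3,584,302 in favor — approved.

Not approved — the Series A shares did not give the required vote.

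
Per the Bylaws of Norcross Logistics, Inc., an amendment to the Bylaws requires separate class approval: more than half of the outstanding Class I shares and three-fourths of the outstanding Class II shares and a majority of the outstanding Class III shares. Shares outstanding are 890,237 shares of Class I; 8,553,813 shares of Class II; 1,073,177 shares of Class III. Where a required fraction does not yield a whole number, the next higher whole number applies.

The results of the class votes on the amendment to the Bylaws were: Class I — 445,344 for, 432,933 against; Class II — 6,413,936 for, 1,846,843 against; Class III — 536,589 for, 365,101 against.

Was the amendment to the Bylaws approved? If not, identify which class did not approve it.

Not approved — the Class II shares did not give the required vote.

Class I: a majority of 890237 is 445119; 445,119 required, 445,344 in favor — approved.
Class II: 3/4 of 8553813 = 6415359.75, rounded up to 6415360; 6,415,360 required, 6,413,936 in favor — not approved.
Class III: a majority of 1073177 is 536589; 536,589 required, 536,589 in favor — approved.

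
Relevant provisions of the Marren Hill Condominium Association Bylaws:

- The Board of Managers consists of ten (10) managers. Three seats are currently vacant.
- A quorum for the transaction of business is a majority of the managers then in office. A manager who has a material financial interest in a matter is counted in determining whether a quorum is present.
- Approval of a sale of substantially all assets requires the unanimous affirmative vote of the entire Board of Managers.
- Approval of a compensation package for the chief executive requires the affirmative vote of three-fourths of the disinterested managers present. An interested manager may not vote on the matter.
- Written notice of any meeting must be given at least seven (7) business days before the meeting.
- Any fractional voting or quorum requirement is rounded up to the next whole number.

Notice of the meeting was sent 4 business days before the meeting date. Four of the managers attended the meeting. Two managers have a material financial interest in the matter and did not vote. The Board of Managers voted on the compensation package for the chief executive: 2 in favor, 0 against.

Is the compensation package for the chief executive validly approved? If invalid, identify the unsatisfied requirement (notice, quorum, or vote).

Invalid — notice requirement not satisfied.

Notice: 4 business days given; 7 required (4 < 7). Not satisfied.
Quorum: 4 present (interested managers count toward quorum); quorum is 4. Satisfied.
Vote: the compensation package for the chief executive requires three-fourths of the disinterested managers present (4 − 2 = 2). 3/4 of 2 = 1.50, rounded up to 2, so 2 affirmative votes are needed; 2 voted in favor. Satisfied.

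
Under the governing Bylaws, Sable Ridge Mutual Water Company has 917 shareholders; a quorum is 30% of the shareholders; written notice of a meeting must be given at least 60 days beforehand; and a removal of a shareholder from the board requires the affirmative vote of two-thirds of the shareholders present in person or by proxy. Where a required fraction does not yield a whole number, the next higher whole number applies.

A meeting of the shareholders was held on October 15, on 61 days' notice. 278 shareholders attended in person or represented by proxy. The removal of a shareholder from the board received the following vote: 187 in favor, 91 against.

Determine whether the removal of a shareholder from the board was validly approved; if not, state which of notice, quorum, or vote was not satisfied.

Notice: 61 days given; 60 required. Satisfied.
Quorum: 30% of 917 = 275.10, rounded up to 276; 278 present. Satisfied.
Vote: requires two-thirds of those present (278); 2/3 of 278 = 185.33, rounded up to 186, so 186 needed; 187 in favor. Satisfied.

Valid — all requirements satisfied.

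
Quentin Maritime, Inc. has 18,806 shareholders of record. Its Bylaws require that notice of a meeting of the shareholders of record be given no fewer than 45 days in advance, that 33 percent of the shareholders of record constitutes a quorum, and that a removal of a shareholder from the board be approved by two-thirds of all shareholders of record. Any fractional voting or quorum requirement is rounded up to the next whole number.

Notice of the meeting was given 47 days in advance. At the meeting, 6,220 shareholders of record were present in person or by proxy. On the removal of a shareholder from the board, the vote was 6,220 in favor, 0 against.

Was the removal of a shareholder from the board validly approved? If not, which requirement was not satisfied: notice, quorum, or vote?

Notice: 47 days given; 45 required. Satisfied.
Quorum: 33% of 18,806 = 6,205.98, rounded up to 6,206; 6,220 present. Satisfied.
Vote: requires two-thirds of all shareholders of record (18,806); 2/3 of 18806 = 12537.33, rounded up to 12538, so 12,538 needed; 6,220 in favor. Not satisfied.

Invalid — vote requirement not satisfied.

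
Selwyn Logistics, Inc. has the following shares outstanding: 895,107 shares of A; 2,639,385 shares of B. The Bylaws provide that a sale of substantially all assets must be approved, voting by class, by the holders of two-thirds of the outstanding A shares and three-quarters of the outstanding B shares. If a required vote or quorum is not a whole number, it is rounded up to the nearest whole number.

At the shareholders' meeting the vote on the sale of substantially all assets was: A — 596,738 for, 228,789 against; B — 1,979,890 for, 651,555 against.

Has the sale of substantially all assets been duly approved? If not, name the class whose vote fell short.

Approved — every class gave the required vote.

A: 2/3 of 895107 = 596738; 596,738 required, 596,738 in favor — approved.
B: 3/4 of 2639385 = 1979538.75, rounded up to 1979539; 1,979,539 required, 1,979,890 in favor — approved.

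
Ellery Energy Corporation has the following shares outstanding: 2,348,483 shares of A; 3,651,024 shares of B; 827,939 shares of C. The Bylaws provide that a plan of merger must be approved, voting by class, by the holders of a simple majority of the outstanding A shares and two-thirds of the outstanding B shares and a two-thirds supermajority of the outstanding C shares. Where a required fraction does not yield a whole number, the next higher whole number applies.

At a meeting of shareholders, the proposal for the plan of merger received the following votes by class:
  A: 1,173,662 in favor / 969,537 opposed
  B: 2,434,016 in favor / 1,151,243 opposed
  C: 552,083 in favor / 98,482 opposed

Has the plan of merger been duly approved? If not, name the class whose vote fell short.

Not approved — the A shares did not give the required vote.

A: a majority of 2348483 is 1174242; 1,174,242 required, 1,173,662 in favor — not approved.
B: 2/3 of 3651024 = 2434016; 2,434,016 required, 2,434,016 in favor — approved.
C: 2/3 of 827939 = 551959.33, rounded up to 551960; 551,960 required, 552,083 in favor — approved.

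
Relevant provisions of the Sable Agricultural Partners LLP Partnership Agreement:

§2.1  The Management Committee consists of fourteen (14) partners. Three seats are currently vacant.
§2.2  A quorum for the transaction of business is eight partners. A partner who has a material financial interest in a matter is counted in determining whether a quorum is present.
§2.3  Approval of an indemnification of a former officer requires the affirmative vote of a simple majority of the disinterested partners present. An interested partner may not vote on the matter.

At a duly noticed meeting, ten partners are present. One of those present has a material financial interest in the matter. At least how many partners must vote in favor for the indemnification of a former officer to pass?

5

The indemnification of a former officer requires a majority of the disinterested partners present (10 − 1 = 9).
A majority of 9 is 5.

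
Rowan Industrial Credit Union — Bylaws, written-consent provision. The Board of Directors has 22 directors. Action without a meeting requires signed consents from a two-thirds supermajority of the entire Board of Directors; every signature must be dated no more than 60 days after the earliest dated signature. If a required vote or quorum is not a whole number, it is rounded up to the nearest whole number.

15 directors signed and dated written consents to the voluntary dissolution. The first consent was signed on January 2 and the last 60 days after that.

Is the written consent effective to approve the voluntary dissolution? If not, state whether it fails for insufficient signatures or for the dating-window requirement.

Effective — both the signature and dating-window requirements are satisfied.

Signatures required: a two-thirds supermajority of 22 — 2/3 of 22 = 14.67, rounded up to 15, so 15 needed; 15 signed. Sufficient.
Dating window: the latest signature is 60 days after the earliest; the limit is 60 days. Within the window.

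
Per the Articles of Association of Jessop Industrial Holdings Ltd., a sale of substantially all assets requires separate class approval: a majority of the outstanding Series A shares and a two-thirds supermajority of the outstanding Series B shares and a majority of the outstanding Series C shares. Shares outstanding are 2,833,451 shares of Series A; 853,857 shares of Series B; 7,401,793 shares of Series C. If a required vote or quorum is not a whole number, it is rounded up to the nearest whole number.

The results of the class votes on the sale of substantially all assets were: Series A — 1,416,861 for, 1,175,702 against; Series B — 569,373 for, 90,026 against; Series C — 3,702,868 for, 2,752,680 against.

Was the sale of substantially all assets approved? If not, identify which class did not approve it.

Series A: a majority of 2833451 is 1416726; 1,416,726 required, 1,416,861 in favor — approved.
Series B: 2/3 of 853857 = 569238; 569,238 required, 569,373 in favor — approved.
Series C: a majority of 7401793 is 3700897; 3,700,897 required, 3,702,868 in favor — approved.

Approved — every class gave the required vote.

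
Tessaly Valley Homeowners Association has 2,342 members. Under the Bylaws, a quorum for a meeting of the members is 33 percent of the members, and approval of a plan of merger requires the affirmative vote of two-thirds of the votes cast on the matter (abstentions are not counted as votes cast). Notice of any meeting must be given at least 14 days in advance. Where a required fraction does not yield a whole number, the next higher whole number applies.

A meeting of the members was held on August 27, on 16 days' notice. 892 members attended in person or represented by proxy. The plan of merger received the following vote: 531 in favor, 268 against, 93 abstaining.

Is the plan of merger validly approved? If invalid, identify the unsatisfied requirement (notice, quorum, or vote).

Invalid — vote requirement not satisfied.

Notice: 16 days given; 14 required. Satisfied.
Quorum: 33% of 2,342 = 772.86, rounded up to 773; 892 present. Satisfied.
Vote: requires two-thirds of the votes cast (892 − 93 abstaining = 799); 2/3 of 799 = 532.67, rounded up to 533, so 533 needed; 531 in favor. Not satisfied.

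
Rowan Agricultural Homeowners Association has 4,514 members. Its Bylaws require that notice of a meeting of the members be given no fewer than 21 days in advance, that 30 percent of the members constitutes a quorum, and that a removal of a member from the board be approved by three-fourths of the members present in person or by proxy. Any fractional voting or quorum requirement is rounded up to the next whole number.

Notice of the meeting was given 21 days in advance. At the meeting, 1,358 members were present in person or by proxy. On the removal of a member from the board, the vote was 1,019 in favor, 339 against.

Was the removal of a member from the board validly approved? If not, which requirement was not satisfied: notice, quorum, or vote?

Valid — all requirements satisfied.

Notice: 21 days given; 21 required. Satisfied.
Quorum: 30% of 4,514 = 1,354.20, rounded up to 1,355; 1,358 present. Satisfied.
Vote: requires three-fourths of those present (1,358); 3/4 of 1358 = 1018.50, rounded up to 1019, so 1,019 needed; 1,019 in favor. Satisfied.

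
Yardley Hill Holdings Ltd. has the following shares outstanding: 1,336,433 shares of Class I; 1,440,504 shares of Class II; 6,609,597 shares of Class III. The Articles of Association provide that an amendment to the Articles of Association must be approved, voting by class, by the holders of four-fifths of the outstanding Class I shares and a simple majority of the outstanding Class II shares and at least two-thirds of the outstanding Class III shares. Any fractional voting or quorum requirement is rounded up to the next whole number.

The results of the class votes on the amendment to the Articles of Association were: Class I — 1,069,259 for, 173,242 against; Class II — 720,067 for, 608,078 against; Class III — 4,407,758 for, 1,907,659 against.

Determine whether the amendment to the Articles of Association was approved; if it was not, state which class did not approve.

Not approved — the Class II shares did not give the required vote.

Class I: 4/5 of 1336433 = 1069146.40, rounded up to 1069147; 1,069,147 required, 1,069,259 in favor — approved.
Class II: a majority of 1440504 is 720253; 720,253 required, 720,067 in favor — not approved.
Class III: 2/3 of 6609597 = 4406398; 4,406,398 required, 4,407,758 in favor — approved.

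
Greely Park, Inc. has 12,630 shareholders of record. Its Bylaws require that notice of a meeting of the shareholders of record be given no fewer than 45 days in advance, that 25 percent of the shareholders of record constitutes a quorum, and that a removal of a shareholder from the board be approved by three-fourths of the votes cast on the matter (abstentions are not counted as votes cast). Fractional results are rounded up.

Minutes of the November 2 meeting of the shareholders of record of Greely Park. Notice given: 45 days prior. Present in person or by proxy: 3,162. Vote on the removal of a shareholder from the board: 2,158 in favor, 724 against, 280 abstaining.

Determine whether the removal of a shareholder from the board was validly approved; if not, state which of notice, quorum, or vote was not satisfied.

Notice: 45 days given; 45 required. Satisfied.
Quorum: 25% of 12,630 = 3,157.50, rounded up to 3,158; 3,162 present. Satisfied.
Vote: requires three-fourths of the votes cast (3,162 − 280 abstaining = 2,882); 3/4 of 2882 = 2161.50, rounded up to 2162, so 2,162 needed; 2,158 in favor. Not satisfied.

Invalid — vote requirement not satisfied.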